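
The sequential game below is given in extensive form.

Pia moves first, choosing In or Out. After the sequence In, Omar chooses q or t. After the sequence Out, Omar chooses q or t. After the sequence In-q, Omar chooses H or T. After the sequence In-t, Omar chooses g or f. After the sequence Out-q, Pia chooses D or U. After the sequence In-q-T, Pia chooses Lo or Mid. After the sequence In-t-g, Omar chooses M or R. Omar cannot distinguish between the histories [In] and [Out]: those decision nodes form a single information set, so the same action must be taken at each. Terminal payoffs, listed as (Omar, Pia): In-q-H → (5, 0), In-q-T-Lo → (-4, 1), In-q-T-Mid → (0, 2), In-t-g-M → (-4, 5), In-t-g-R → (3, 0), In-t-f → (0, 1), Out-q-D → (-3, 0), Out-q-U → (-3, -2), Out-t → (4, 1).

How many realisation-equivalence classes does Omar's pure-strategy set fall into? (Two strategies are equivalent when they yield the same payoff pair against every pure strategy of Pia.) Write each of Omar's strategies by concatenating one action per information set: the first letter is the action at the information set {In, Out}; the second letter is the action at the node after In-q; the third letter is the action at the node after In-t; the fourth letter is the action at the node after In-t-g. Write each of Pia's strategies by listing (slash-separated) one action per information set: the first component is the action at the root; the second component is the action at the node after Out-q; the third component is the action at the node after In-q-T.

Omar has 16 pure strategies: qHgM, qHgR, qHfM, qHfR, qTgM, qTgR, qTfM, qTfR, tHgM, tHgR, tHfM, tHfR, tTgM, tTgR, tTfM, tTfR. Columns: In/D/Lo, In/D/Mid, In/U/Lo, In/U/Mid, Out/D/Lo, Out/D/Mid, Out/U/Lo, Out/U/Mid.
{qHgM, qHgR, qHfM, qHfR} → row (5,0) (5,0) (5,0) (5,0) (-3,0) (-3,0) (-3,-2) (-3,-2)
{qTgM, qTgR, qTfM, qTfR} → row (-4,1) (0,2) (-4,1) (0,2) (-3,0) (-3,0) (-3,-2) (-3,-2)
{tHgM, tTgM} → row (-4,5) (-4,5) (-4,5) (-4,5) (4,1) (4,1) (4,1) (4,1)
{tHgR, tTgR} → row (3,0) (3,0) (3,0) (3,0) (4,1) (4,1) (4,1) (4,1)
{tHfM, tHfR, tTfM, tTfR} → row (0,1) (0,1) (0,1) (0,1) (4,1) (4,1) (4,1) (4,1)
That's 5 distinct rows out of 16 strategies.

5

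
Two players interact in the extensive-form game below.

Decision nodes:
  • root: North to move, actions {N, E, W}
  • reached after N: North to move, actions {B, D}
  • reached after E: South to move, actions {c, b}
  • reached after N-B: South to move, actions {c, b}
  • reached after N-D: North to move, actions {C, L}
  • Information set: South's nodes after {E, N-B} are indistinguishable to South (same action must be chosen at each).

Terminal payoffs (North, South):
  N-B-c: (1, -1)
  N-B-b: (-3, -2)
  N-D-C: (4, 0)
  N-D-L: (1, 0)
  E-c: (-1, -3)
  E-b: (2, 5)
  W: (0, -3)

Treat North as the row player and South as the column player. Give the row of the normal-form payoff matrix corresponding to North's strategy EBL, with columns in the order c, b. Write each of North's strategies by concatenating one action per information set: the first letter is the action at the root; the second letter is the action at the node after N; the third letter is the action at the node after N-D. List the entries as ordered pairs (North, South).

(-1,-3) (2,5)

vs c: North plays E → South plays c at [E] → (-1, -3)
vs b: North plays E → South plays b at [E] → (2, 5)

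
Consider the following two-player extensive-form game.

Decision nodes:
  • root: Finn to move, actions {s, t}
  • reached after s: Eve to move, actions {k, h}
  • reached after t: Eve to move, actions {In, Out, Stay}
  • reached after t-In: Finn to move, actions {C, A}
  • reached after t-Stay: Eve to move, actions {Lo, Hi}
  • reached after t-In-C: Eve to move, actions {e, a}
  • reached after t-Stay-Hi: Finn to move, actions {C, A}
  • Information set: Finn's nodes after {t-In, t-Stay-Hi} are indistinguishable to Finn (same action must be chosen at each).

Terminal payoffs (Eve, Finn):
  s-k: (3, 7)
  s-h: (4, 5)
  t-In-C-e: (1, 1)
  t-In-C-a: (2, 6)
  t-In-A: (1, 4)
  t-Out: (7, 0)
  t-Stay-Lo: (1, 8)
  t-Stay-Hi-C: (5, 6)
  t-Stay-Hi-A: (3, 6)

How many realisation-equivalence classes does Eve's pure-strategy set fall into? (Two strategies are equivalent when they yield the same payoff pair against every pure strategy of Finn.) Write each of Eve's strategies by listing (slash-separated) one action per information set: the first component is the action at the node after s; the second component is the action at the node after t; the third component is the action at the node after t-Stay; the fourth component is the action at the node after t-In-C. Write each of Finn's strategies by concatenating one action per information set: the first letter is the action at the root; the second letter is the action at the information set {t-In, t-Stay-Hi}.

Eve has 24 pure strategies: k/In/Lo/e, k/In/Lo/a, k/In/Hi/e, k/In/Hi/a, k/Out/Lo/e, k/Out/Lo/a, k/Out/Hi/e, k/Out/Hi/a, k/Stay/Lo/e, k/Stay/Lo/a, k/Stay/Hi/e, k/Stay/Hi/a, h/In/Lo/e, h/In/Lo/a, h/In/Hi/e, h/In/Hi/a, h/Out/Lo/e, h/Out/Lo/a, h/Out/Hi/e, h/Out/Hi/a, h/Stay/Lo/e, h/Stay/Lo/a, h/Stay/Hi/e, h/Stay/Hi/a. Columns: sC, sA, tC, tA.
{k/In/Lo/e, k/In/Hi/e} → row (3,7) (3,7) (1,1) (1,4)
{k/In/Lo/a, k/In/Hi/a} → row (3,7) (3,7) (2,6) (1,4)
{k/Out/Lo/e, k/Out/Lo/a, k/Out/Hi/e, k/Out/Hi/a} → row (3,7) (3,7) (7,0) (7,0)
{k/Stay/Lo/e, k/Stay/Lo/a} → row (3,7) (3,7) (1,8) (1,8)
{k/Stay/Hi/e, k/Stay/Hi/a} → row (3,7) (3,7) (5,6) (3,6)
{h/In/Lo/e, h/In/Hi/e} → row (4,5) (4,5) (1,1) (1,4)
{h/In/Lo/a, h/In/Hi/a} → row (4,5) (4,5) (2,6) (1,4)
{h/Out/Lo/e, h/Out/Lo/a, h/Out/Hi/e, h/Out/Hi/a} → row (4,5) (4,5) (7,0) (7,0)
{h/Stay/Lo/e, h/Stay/Lo/a} → row (4,5) (4,5) (1,8) (1,8)
{h/Stay/Hi/e, h/Stay/Hi/a} → row (4,5) (4,5) (5,6) (3,6)
That's 10 distinct rows out of 24 strategies.

10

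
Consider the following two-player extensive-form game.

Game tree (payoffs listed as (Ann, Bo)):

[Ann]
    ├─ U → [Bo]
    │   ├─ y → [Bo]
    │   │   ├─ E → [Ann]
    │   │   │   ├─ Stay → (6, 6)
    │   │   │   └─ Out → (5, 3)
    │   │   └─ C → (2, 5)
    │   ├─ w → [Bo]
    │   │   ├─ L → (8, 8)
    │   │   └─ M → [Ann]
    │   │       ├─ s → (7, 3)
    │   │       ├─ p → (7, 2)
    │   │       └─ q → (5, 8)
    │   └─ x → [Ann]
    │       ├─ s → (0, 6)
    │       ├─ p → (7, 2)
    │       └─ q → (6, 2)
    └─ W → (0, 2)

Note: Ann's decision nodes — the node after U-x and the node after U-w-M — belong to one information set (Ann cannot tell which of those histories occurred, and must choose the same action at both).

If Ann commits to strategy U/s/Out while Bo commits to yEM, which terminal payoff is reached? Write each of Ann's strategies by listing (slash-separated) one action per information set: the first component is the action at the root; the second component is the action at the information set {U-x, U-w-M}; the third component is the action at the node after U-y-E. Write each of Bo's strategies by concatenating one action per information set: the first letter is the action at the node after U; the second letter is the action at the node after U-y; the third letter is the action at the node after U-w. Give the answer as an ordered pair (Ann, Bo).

Trace the play path from the root:
  Ann plays U
  Bo plays y at [U]
  Bo plays E at [U-y]
  Ann plays Out at [U-y-E]
→ terminal payoff (5, 3).
(Ann's choice at the information set {U-x, U-w-M} is never reached on this path, so it doesn't affect the outcome.)

(5, 3)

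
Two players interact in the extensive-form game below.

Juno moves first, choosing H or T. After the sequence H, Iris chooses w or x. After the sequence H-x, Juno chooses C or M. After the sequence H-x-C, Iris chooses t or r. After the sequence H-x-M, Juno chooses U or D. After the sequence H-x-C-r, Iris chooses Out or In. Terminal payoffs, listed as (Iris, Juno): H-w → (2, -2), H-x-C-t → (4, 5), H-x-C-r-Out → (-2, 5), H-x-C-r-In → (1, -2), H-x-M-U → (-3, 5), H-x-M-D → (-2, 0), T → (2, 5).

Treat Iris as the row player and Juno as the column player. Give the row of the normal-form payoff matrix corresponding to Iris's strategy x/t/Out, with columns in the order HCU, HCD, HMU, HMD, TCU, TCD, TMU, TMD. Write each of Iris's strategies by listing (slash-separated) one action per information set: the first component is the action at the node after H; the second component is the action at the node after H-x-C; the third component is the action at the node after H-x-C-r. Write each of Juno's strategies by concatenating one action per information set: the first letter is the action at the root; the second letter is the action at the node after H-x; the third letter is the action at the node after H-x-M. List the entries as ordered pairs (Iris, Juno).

vs HCU: Juno plays H → Iris plays x at [H] → Juno plays C at [H-x] → Iris plays t at [H-x-C] → (4, 5)
vs HCD: Juno plays H → Iris plays x at [H] → Juno plays C at [H-x] → Iris plays t at [H-x-C] → (4, 5)
vs HMU: Juno plays H → Iris plays x at [H] → Juno plays M at [H-x] → Juno plays U at [H-x-M] → (-3, 5)
vs HMD: Juno plays H → Iris plays x at [H] → Juno plays M at [H-x] → Juno plays D at [H-x-M] → (-2, 0)
vs TCU: Juno plays T → (2, 5)
vs TCD: Juno plays T → (2, 5)
vs TMU: Juno plays T → (2, 5)
vs TMD: Juno plays T → (2, 5)

(4,5) (4,5) (-3,5) (-2,0) (2,5) (2,5) (2,5) (2,5)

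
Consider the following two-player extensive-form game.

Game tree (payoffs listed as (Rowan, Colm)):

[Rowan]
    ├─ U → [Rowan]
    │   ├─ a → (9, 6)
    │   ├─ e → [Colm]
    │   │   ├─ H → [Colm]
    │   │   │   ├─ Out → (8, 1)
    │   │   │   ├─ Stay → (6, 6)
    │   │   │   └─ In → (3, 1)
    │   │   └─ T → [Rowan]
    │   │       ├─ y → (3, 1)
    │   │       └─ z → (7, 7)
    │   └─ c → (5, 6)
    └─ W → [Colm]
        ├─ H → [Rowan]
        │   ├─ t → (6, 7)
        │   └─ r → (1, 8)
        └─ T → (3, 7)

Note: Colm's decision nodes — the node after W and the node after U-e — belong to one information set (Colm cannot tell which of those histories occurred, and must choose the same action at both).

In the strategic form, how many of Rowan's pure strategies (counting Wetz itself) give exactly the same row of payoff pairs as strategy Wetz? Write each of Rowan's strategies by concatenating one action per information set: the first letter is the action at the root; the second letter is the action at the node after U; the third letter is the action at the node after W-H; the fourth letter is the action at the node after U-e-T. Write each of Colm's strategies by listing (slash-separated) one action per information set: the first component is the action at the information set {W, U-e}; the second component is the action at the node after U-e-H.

6

Row for Wetz (columns H/Out, H/Stay, H/In, T/Out, T/Stay, T/In): (6,7) (6,7) (6,7) (3,7) (3,7) (3,7).
Under Wetz, Rowan's choice at the node after U and at the node after U-e-T can never be reached regardless of what Colm does, so varying those choices leaves every outcome unchanged.
Holding the reachable choices fixed and varying the unreachable ones freely already gives 3 × 2 = 6 equivalent strategies.
No other strategy reproduces this row, so those 6 are the full class: Waty, Watz, Wety, Wetz, Wcty, Wctz.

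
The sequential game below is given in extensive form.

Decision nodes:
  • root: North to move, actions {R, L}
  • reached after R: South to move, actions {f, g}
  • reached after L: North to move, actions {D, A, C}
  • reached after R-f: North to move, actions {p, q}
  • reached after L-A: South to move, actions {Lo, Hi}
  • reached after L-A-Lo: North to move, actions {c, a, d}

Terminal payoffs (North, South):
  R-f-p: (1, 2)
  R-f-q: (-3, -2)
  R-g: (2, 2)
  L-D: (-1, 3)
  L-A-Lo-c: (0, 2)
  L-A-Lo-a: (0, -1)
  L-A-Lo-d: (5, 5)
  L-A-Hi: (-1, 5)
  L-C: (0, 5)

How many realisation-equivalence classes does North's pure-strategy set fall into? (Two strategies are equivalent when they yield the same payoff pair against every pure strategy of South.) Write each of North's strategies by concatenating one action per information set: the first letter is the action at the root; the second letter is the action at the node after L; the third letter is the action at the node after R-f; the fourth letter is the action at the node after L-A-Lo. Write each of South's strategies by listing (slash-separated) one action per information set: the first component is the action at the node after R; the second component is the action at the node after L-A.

7

North has 36 pure strategies: RDpc, RDpa, RDpd, RDqc, RDqa, RDqd, RApc, RApa, RApd, RAqc, RAqa, RAqd, RCpc, RCpa, RCpd, RCqc, RCqa, RCqd, LDpc, LDpa, LDpd, LDqc, LDqa, LDqd, LApc, LApa, LApd, LAqc, LAqa, LAqd, LCpc, LCpa, LCpd, LCqc, LCqa, LCqd. Columns: f/Lo, f/Hi, g/Lo, g/Hi.
{RDpc, RDpa, RDpd, RApc, RApa, RApd, RCpc, RCpa, RCpd} → row (1,2) (1,2) (2,2) (2,2)
{RDqc, RDqa, RDqd, RAqc, RAqa, RAqd, RCqc, RCqa, RCqd} → row (-3,-2) (-3,-2) (2,2) (2,2)
{LDpc, LDpa, LDpd, LDqc, LDqa, LDqd} → row (-1,3) (-1,3) (-1,3) (-1,3)
{LApc, LAqc} → row (0,2) (-1,5) (0,2) (-1,5)
{LApa, LAqa} → row (0,-1) (-1,5) (0,-1) (-1,5)
{LApd, LAqd} → row (5,5) (-1,5) (5,5) (-1,5)
{LCpc, LCpa, LCpd, LCqc, LCqa, LCqd} → row (0,5) (0,5) (0,5) (0,5)
That's 7 distinct rows out of 36 strategies.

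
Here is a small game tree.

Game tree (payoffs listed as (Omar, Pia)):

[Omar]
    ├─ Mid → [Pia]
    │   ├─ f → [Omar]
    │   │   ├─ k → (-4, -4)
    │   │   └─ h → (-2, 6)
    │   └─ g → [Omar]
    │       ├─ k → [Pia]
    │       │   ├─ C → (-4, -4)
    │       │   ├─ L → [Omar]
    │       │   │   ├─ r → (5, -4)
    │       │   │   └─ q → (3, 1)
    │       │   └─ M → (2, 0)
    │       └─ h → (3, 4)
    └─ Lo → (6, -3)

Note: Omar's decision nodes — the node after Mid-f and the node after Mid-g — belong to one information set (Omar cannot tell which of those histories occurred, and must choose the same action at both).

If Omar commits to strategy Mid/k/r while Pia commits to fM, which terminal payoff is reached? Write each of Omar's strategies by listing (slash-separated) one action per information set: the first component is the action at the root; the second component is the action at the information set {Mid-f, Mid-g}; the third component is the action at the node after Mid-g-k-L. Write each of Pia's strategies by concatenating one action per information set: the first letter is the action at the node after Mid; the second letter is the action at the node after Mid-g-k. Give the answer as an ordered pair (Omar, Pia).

(-4, -4)

Trace the play path from the root:
  Omar plays Mid
  Pia plays f at [Mid]
  Omar plays k at [Mid-f]
→ terminal payoff (-4, -4).
(Omar's choice at the node after Mid-g-k-L is never reached on this path, so it doesn't affect the outcome.)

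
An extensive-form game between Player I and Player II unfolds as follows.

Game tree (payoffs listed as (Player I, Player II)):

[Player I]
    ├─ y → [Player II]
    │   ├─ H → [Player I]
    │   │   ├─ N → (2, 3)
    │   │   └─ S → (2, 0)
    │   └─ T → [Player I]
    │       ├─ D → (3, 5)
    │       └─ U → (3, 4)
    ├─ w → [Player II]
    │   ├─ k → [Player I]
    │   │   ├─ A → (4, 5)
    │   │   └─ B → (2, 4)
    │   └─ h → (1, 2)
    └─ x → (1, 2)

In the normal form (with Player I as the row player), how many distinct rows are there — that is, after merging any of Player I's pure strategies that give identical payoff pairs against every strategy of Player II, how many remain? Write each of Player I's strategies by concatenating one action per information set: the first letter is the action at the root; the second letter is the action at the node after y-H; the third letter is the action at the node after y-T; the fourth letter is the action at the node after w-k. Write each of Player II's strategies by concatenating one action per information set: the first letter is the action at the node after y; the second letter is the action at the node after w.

Player I has 24 pure strategies: yNDA, yNDB, yNUA, yNUB, ySDA, ySDB, ySUA, ySUB, wNDA, wNDB, wNUA, wNUB, wSDA, wSDB, wSUA, wSUB, xNDA, xNDB, xNUA, xNUB, xSDA, xSDB, xSUA, xSUB. Columns: Hk, Hh, Tk, Th.
{yNDA, yNDB} → row (2,3) (2,3) (3,5) (3,5)
{yNUA, yNUB} → row (2,3) (2,3) (3,4) (3,4)
{ySDA, ySDB} → row (2,0) (2,0) (3,5) (3,5)
{ySUA, ySUB} → row (2,0) (2,0) (3,4) (3,4)
{wNDA, wNUA, wSDA, wSUA} → row (4,5) (1,2) (4,5) (1,2)
{wNDB, wNUB, wSDB, wSUB} → row (2,4) (1,2) (2,4) (1,2)
{xNDA, xNDB, xNUA, xNUB, xSDA, xSDB, xSUA, xSUB} → row (1,2) (1,2) (1,2) (1,2)
That's 7 distinct rows out of 24 strategies.

7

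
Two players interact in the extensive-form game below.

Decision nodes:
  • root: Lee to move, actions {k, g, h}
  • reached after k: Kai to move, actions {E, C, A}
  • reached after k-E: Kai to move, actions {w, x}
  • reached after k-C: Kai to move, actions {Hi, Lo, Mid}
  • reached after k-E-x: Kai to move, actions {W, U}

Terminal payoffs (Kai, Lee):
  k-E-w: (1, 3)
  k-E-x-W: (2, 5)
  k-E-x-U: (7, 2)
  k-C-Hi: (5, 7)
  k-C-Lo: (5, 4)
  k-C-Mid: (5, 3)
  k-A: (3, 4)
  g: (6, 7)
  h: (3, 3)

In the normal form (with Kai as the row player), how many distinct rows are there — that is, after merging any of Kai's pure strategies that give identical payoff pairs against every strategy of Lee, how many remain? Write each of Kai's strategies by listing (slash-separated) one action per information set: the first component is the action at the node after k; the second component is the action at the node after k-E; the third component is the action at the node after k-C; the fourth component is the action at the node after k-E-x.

Kai has 36 pure strategies: E/w/Hi/W, E/w/Hi/U, E/w/Lo/W, E/w/Lo/U, E/w/Mid/W, E/w/Mid/U, E/x/Hi/W, E/x/Hi/U, E/x/Lo/W, E/x/Lo/U, E/x/Mid/W, E/x/Mid/U, C/w/Hi/W, C/w/Hi/U, C/w/Lo/W, C/w/Lo/U, C/w/Mid/W, C/w/Mid/U, C/x/Hi/W, C/x/Hi/U, C/x/Lo/W, C/x/Lo/U, C/x/Mid/W, C/x/Mid/U, A/w/Hi/W, A/w/Hi/U, A/w/Lo/W, A/w/Lo/U, A/w/Mid/W, A/w/Mid/U, A/x/Hi/W, A/x/Hi/U, A/x/Lo/W, A/x/Lo/U, A/x/Mid/W, A/x/Mid/U. Columns: k, g, h.
{E/w/Hi/W, E/w/Hi/U, E/w/Lo/W, E/w/Lo/U, E/w/Mid/W, E/w/Mid/U} → row (1,3) (6,7) (3,3)
{E/x/Hi/W, E/x/Lo/W, E/x/Mid/W} → row (2,5) (6,7) (3,3)
{E/x/Hi/U, E/x/Lo/U, E/x/Mid/U} → row (7,2) (6,7) (3,3)
{C/w/Hi/W, C/w/Hi/U, C/x/Hi/W, C/x/Hi/U} → row (5,7) (6,7) (3,3)
{C/w/Lo/W, C/w/Lo/U, C/x/Lo/W, C/x/Lo/U} → row (5,4) (6,7) (3,3)
{C/w/Mid/W, C/w/Mid/U, C/x/Mid/W, C/x/Mid/U} → row (5,3) (6,7) (3,3)
{A/w/Hi/W, A/w/Hi/U, A/w/Lo/W, A/w/Lo/U, A/w/Mid/W, A/w/Mid/U, A/x/Hi/W, A/x/Hi/U, A/x/Lo/W, A/x/Lo/U, A/x/Mid/W, A/x/Mid/U} → row (3,4) (6,7) (3,3)
That's 7 distinct rows out of 36 strategies.

7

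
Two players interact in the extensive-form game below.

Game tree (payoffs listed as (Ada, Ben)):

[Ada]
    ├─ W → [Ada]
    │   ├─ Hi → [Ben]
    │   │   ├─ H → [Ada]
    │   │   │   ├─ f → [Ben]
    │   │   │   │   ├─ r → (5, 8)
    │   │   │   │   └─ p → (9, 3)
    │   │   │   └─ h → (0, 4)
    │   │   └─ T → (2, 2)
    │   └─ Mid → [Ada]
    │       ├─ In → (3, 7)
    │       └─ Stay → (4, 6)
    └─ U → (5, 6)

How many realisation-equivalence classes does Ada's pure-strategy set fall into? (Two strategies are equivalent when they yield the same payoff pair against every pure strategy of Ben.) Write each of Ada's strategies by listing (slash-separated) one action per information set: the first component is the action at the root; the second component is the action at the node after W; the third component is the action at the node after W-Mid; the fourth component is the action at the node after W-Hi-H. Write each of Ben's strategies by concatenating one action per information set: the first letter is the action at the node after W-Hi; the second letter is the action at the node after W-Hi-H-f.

Ada has 16 pure strategies: W/Hi/In/f, W/Hi/In/h, W/Hi/Stay/f, W/Hi/Stay/h, W/Mid/In/f, W/Mid/In/h, W/Mid/Stay/f, W/Mid/Stay/h, U/Hi/In/f, U/Hi/In/h, U/Hi/Stay/f, U/Hi/Stay/h, U/Mid/In/f, U/Mid/In/h, U/Mid/Stay/f, U/Mid/Stay/h. Columns: Hr, Hp, Tr, Tp.
{W/Hi/In/f, W/Hi/Stay/f} → row (5,8) (9,3) (2,2) (2,2)
{W/Hi/In/h, W/Hi/Stay/h} → row (0,4) (0,4) (2,2) (2,2)
{W/Mid/In/f, W/Mid/In/h} → row (3,7) (3,7) (3,7) (3,7)
{W/Mid/Stay/f, W/Mid/Stay/h} → row (4,6) (4,6) (4,6) (4,6)
{U/Hi/In/f, U/Hi/In/h, U/Hi/Stay/f, U/Hi/Stay/h, U/Mid/In/f, U/Mid/In/h, U/Mid/Stay/f, U/Mid/Stay/h} → row (5,6) (5,6) (5,6) (5,6)
That's 5 distinct rows out of 16 strategies.

5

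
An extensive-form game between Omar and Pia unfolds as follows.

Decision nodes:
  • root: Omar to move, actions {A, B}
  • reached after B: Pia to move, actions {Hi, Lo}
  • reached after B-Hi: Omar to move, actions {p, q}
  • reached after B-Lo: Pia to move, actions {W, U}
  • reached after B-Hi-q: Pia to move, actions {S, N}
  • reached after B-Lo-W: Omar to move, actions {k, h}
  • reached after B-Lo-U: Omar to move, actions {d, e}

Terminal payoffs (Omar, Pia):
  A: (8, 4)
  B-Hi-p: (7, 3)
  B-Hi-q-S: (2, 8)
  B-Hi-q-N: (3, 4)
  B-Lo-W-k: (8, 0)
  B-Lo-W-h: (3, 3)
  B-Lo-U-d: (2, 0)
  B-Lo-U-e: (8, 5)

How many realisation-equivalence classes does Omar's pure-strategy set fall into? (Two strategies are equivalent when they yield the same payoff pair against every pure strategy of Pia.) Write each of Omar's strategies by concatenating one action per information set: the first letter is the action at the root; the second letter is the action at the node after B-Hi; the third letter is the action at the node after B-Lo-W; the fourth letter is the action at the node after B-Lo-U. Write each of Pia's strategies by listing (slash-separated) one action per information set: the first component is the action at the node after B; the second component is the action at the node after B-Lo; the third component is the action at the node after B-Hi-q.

Omar has 16 pure strategies: Apkd, Apke, Aphd, Aphe, Aqkd, Aqke, Aqhd, Aqhe, Bpkd, Bpke, Bphd, Bphe, Bqkd, Bqke, Bqhd, Bqhe. Columns: Hi/W/S, Hi/W/N, Hi/U/S, Hi/U/N, Lo/W/S, Lo/W/N, Lo/U/S, Lo/U/N.
{Apkd, Apke, Aphd, Aphe, Aqkd, Aqke, Aqhd, Aqhe} → row (8,4) (8,4) (8,4) (8,4) (8,4) (8,4) (8,4) (8,4)
{Bpkd} → row (7,3) (7,3) (7,3) (7,3) (8,0) (8,0) (2,0) (2,0)
{Bpke} → row (7,3) (7,3) (7,3) (7,3) (8,0) (8,0) (8,5) (8,5)
{Bphd} → row (7,3) (7,3) (7,3) (7,3) (3,3) (3,3) (2,0) (2,0)
{Bphe} → row (7,3) (7,3) (7,3) (7,3) (3,3) (3,3) (8,5) (8,5)
{Bqkd} → row (2,8) (3,4) (2,8) (3,4) (8,0) (8,0) (2,0) (2,0)
{Bqke} → row (2,8) (3,4) (2,8) (3,4) (8,0) (8,0) (8,5) (8,5)
{Bqhd} → row (2,8) (3,4) (2,8) (3,4) (3,3) (3,3) (2,0) (2,0)
{Bqhe} → row (2,8) (3,4) (2,8) (3,4) (3,3) (3,3) (8,5) (8,5)
That's 9 distinct rows out of 16 strategies.

9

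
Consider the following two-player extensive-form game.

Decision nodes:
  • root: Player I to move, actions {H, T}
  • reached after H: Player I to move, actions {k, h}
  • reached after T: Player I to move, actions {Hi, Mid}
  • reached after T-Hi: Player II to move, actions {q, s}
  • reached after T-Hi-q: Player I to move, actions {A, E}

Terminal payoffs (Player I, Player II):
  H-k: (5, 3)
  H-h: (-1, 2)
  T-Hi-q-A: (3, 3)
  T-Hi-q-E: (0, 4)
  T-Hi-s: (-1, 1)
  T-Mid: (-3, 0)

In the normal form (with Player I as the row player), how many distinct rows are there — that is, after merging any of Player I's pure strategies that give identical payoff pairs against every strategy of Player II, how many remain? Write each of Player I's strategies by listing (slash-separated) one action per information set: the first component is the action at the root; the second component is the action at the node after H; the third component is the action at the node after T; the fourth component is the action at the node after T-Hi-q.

5

Player I has 16 pure strategies: H/k/Hi/A, H/k/Hi/E, H/k/Mid/A, H/k/Mid/E, H/h/Hi/A, H/h/Hi/E, H/h/Mid/A, H/h/Mid/E, T/k/Hi/A, T/k/Hi/E, T/k/Mid/A, T/k/Mid/E, T/h/Hi/A, T/h/Hi/E, T/h/Mid/A, T/h/Mid/E. Columns: q, s.
{H/k/Hi/A, H/k/Hi/E, H/k/Mid/A, H/k/Mid/E} → row (5,3) (5,3)
{H/h/Hi/A, H/h/Hi/E, H/h/Mid/A, H/h/Mid/E} → row (-1,2) (-1,2)
{T/k/Hi/A, T/h/Hi/A} → row (3,3) (-1,1)
{T/k/Hi/E, T/h/Hi/E} → row (0,4) (-1,1)
{T/k/Mid/A, T/k/Mid/E, T/h/Mid/A, T/h/Mid/E} → row (-3,0) (-3,0)
That's 5 distinct rows out of 16 strategies.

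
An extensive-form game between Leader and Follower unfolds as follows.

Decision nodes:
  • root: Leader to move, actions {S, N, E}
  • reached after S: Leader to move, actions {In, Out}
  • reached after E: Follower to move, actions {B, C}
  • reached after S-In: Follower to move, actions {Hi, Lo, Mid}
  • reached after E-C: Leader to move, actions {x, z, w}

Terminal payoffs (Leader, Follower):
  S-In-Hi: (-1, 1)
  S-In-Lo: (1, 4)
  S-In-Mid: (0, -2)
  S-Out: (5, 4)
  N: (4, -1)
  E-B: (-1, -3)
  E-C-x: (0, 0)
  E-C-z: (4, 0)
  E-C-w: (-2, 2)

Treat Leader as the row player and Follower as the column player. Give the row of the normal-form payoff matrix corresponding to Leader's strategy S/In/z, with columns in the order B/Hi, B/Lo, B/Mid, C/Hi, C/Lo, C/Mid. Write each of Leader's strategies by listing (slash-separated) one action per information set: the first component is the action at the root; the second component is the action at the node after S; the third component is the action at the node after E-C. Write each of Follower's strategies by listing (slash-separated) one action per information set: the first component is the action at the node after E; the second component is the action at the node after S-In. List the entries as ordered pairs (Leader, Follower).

(-1,1) (1,4) (0,-2) (-1,1) (1,4) (0,-2)

vs B/Hi: Leader plays S → Leader plays In at [S] → Follower plays Hi at [S-In] → (-1, 1)
vs B/Lo: Leader plays S → Leader plays In at [S] → Follower plays Lo at [S-In] → (1, 4)
vs B/Mid: Leader plays S → Leader plays In at [S] → Follower plays Mid at [S-In] → (0, -2)
vs C/Hi: Leader plays S → Leader plays In at [S] → Follower plays Hi at [S-In] → (-1, 1)
vs C/Lo: Leader plays S → Leader plays In at [S] → Follower plays Lo at [S-In] → (1, 4)
vs C/Mid: Leader plays S → Leader plays In at [S] → Follower plays Mid at [S-In] → (0, -2)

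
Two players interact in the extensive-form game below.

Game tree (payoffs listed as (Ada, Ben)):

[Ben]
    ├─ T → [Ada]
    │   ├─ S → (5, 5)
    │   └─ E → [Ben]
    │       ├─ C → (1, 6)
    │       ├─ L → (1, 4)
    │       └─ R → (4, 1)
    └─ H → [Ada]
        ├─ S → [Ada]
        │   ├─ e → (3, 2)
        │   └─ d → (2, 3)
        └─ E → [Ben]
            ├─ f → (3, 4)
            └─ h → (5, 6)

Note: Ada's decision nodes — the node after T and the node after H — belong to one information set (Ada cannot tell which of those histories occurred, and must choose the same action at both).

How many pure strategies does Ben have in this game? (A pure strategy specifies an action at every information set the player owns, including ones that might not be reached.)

12

Ben owns the root with actions {T, H} — two choices.
Ben owns the node after T-E with actions {C, L, R} — three choices.
Ben owns the node after H-E with actions {f, h} — two choices.
A pure strategy fixes one action at each information set independently, so the count is the product 2 × 3 × 2 = 12.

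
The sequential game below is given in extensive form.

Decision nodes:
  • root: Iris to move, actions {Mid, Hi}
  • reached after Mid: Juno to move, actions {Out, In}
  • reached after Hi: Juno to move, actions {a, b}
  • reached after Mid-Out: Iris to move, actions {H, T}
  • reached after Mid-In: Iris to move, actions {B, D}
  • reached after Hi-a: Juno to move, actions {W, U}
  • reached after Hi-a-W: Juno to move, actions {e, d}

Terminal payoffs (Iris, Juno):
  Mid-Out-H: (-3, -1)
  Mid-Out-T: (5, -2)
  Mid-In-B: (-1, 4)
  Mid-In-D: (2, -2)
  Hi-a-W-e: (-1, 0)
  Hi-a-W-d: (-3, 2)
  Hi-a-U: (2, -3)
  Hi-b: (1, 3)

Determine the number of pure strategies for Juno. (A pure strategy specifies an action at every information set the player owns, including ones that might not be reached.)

16

Juno owns the node after Mid with actions {Out, In} — two choices.
Juno owns the node after Hi with actions {a, b} — two choices.
Juno owns the node after Hi-a with actions {W, U} — two choices.
Juno owns the node after Hi-a-W with actions {e, d} — two choices.
A pure strategy fixes one action at each information set independently, so the count is the product 2 × 2 × 2 × 2 = 16.
(For reference, Iris has 8 pure strategies, giving a 16×8 normal-form matrix.)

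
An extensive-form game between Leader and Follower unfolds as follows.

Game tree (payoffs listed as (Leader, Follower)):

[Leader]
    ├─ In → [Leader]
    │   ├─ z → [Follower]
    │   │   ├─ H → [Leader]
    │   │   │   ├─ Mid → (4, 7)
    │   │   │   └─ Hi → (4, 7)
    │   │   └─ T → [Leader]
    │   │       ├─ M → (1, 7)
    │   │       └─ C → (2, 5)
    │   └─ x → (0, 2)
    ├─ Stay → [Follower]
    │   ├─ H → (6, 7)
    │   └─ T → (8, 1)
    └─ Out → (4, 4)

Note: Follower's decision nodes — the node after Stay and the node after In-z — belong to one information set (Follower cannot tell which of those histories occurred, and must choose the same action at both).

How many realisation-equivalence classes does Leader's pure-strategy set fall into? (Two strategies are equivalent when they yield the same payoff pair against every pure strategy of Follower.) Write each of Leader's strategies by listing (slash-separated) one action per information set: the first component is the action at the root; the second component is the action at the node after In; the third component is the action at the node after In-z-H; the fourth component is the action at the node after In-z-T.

5

Leader has 24 pure strategies: In/z/Mid/M, In/z/Mid/C, In/z/Hi/M, In/z/Hi/C, In/x/Mid/M, In/x/Mid/C, In/x/Hi/M, In/x/Hi/C, Stay/z/Mid/M, Stay/z/Mid/C, Stay/z/Hi/M, Stay/z/Hi/C, Stay/x/Mid/M, Stay/x/Mid/C, Stay/x/Hi/M, Stay/x/Hi/C, Out/z/Mid/M, Out/z/Mid/C, Out/z/Hi/M, Out/z/Hi/C, Out/x/Mid/M, Out/x/Mid/C, Out/x/Hi/M, Out/x/Hi/C. Columns: H, T.
{In/z/Mid/M, In/z/Hi/M} → row (4,7) (1,7)
{In/z/Mid/C, In/z/Hi/C} → row (4,7) (2,5)
{In/x/Mid/M, In/x/Mid/C, In/x/Hi/M, In/x/Hi/C} → row (0,2) (0,2)
{Stay/z/Mid/M, Stay/z/Mid/C, Stay/z/Hi/M, Stay/z/Hi/C, Stay/x/Mid/M, Stay/x/Mid/C, Stay/x/Hi/M, Stay/x/Hi/C} → row (6,7) (8,1)
{Out/z/Mid/M, Out/z/Mid/C, Out/z/Hi/M, Out/z/Hi/C, Out/x/Mid/M, Out/x/Mid/C, Out/x/Hi/M, Out/x/Hi/C} → row (4,4) (4,4)
That's 5 distinct rows out of 24 strategies.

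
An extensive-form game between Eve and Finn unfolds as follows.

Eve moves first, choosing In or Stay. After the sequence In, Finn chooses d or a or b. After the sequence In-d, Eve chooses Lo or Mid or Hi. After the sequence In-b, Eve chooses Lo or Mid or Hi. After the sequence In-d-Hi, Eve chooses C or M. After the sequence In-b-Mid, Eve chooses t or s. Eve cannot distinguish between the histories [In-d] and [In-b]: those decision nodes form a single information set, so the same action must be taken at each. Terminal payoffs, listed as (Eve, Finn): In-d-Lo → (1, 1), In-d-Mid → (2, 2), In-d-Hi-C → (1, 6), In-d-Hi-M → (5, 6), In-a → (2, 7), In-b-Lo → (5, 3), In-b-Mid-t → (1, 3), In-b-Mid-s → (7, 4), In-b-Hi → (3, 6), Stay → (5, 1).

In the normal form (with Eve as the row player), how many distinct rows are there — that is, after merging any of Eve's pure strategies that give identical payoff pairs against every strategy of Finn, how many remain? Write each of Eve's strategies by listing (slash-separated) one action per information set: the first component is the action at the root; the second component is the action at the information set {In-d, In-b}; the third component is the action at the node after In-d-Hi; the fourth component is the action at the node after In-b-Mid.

6

Eve has 24 pure strategies: In/Lo/C/t, In/Lo/C/s, In/Lo/M/t, In/Lo/M/s, In/Mid/C/t, In/Mid/C/s, In/Mid/M/t, In/Mid/M/s, In/Hi/C/t, In/Hi/C/s, In/Hi/M/t, In/Hi/M/s, Stay/Lo/C/t, Stay/Lo/C/s, Stay/Lo/M/t, Stay/Lo/M/s, Stay/Mid/C/t, Stay/Mid/C/s, Stay/Mid/M/t, Stay/Mid/M/s, Stay/Hi/C/t, Stay/Hi/C/s, Stay/Hi/M/t, Stay/Hi/M/s. Columns: d, a, b.
{In/Lo/C/t, In/Lo/C/s, In/Lo/M/t, In/Lo/M/s} → row (1,1) (2,7) (5,3)
{In/Mid/C/t, In/Mid/M/t} → row (2,2) (2,7) (1,3)
{In/Mid/C/s, In/Mid/M/s} → row (2,2) (2,7) (7,4)
{In/Hi/C/t, In/Hi/C/s} → row (1,6) (2,7) (3,6)
{In/Hi/M/t, In/Hi/M/s} → row (5,6) (2,7) (3,6)
{Stay/Lo/C/t, Stay/Lo/C/s, Stay/Lo/M/t, Stay/Lo/M/s, Stay/Mid/C/t, Stay/Mid/C/s, Stay/Mid/M/t, Stay/Mid/M/s, Stay/Hi/C/t, Stay/Hi/C/s, Stay/Hi/M/t, Stay/Hi/M/s} → row (5,1) (5,1) (5,1)
That's 6 distinct rows out of 24 strategies.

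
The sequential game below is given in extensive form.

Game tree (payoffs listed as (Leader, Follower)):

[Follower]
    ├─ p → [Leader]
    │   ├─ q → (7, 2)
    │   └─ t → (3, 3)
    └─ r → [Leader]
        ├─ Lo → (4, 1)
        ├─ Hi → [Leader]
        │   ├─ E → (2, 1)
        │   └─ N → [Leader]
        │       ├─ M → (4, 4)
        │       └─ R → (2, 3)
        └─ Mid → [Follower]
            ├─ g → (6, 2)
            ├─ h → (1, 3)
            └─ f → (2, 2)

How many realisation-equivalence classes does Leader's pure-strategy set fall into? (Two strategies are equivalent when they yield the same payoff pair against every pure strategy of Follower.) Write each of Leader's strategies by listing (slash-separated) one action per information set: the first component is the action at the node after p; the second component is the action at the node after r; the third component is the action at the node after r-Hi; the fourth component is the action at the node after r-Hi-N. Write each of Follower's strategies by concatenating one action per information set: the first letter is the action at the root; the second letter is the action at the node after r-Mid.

Leader has 24 pure strategies: q/Lo/E/M, q/Lo/E/R, q/Lo/N/M, q/Lo/N/R, q/Hi/E/M, q/Hi/E/R, q/Hi/N/M, q/Hi/N/R, q/Mid/E/M, q/Mid/E/R, q/Mid/N/M, q/Mid/N/R, t/Lo/E/M, t/Lo/E/R, t/Lo/N/M, t/Lo/N/R, t/Hi/E/M, t/Hi/E/R, t/Hi/N/M, t/Hi/N/R, t/Mid/E/M, t/Mid/E/R, t/Mid/N/M, t/Mid/N/R. Columns: pg, ph, pf, rg, rh, rf.
{q/Lo/E/M, q/Lo/E/R, q/Lo/N/M, q/Lo/N/R} → row (7,2) (7,2) (7,2) (4,1) (4,1) (4,1)
{q/Hi/E/M, q/Hi/E/R} → row (7,2) (7,2) (7,2) (2,1) (2,1) (2,1)
{q/Hi/N/M} → row (7,2) (7,2) (7,2) (4,4) (4,4) (4,4)
{q/Hi/N/R} → row (7,2) (7,2) (7,2) (2,3) (2,3) (2,3)
{q/Mid/E/M, q/Mid/E/R, q/Mid/N/M, q/Mid/N/R} → row (7,2) (7,2) (7,2) (6,2) (1,3) (2,2)
{t/Lo/E/M, t/Lo/E/R, t/Lo/N/M, t/Lo/N/R} → row (3,3) (3,3) (3,3) (4,1) (4,1) (4,1)
{t/Hi/E/M, t/Hi/E/R} → row (3,3) (3,3) (3,3) (2,1) (2,1) (2,1)
{t/Hi/N/M} → row (3,3) (3,3) (3,3) (4,4) (4,4) (4,4)
{t/Hi/N/R} → row (3,3) (3,3) (3,3) (2,3) (2,3) (2,3)
{t/Mid/E/M, t/Mid/E/R, t/Mid/N/M, t/Mid/N/R} → row (3,3) (3,3) (3,3) (6,2) (1,3) (2,2)
That's 10 distinct rows out of 24 strategies.

10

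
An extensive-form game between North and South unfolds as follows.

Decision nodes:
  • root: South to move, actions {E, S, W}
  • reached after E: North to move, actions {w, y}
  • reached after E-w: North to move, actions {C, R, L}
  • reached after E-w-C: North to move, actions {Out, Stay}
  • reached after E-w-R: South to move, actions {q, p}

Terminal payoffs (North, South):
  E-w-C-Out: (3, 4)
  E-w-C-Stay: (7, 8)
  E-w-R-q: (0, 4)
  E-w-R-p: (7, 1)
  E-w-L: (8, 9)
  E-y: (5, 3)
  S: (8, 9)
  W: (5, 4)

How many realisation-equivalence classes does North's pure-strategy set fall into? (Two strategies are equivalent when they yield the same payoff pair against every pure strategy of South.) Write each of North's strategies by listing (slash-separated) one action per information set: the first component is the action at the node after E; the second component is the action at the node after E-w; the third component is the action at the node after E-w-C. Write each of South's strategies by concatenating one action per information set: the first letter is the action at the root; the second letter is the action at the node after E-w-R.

5

North has 12 pure strategies: w/C/Out, w/C/Stay, w/R/Out, w/R/Stay, w/L/Out, w/L/Stay, y/C/Out, y/C/Stay, y/R/Out, y/R/Stay, y/L/Out, y/L/Stay. Columns: Eq, Ep, Sq, Sp, Wq, Wp.
{w/C/Out} → row (3,4) (3,4) (8,9) (8,9) (5,4) (5,4)
{w/C/Stay} → row (7,8) (7,8) (8,9) (8,9) (5,4) (5,4)
{w/R/Out, w/R/Stay} → row (0,4) (7,1) (8,9) (8,9) (5,4) (5,4)
{w/L/Out, w/L/Stay} → row (8,9) (8,9) (8,9) (8,9) (5,4) (5,4)
{y/C/Out, y/C/Stay, y/R/Out, y/R/Stay, y/L/Out, y/L/Stay} → row (5,3) (5,3) (8,9) (8,9) (5,4) (5,4)
That's 5 distinct rows out of 12 strategies.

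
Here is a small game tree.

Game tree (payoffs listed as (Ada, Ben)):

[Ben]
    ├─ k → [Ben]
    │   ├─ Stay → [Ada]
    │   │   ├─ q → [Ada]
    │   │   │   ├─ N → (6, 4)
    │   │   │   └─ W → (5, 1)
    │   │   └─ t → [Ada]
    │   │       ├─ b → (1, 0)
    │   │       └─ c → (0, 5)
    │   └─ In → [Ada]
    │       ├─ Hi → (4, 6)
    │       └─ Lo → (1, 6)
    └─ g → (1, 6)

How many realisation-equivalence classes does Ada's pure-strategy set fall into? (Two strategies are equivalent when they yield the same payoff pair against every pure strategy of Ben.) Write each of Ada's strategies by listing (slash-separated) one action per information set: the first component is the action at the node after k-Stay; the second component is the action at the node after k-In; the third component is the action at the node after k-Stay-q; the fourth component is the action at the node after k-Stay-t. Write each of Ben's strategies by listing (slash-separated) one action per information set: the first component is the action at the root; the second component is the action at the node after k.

Ada has 16 pure strategies: q/Hi/N/b, q/Hi/N/c, q/Hi/W/b, q/Hi/W/c, q/Lo/N/b, q/Lo/N/c, q/Lo/W/b, q/Lo/W/c, t/Hi/N/b, t/Hi/N/c, t/Hi/W/b, t/Hi/W/c, t/Lo/N/b, t/Lo/N/c, t/Lo/W/b, t/Lo/W/c. Columns: k/Stay, k/In, g/Stay, g/In.
{q/Hi/N/b, q/Hi/N/c} → row (6,4) (4,6) (1,6) (1,6)
{q/Hi/W/b, q/Hi/W/c} → row (5,1) (4,6) (1,6) (1,6)
{q/Lo/N/b, q/Lo/N/c} → row (6,4) (1,6) (1,6) (1,6)
{q/Lo/W/b, q/Lo/W/c} → row (5,1) (1,6) (1,6) (1,6)
{t/Hi/N/b, t/Hi/W/b} → row (1,0) (4,6) (1,6) (1,6)
{t/Hi/N/c, t/Hi/W/c} → row (0,5) (4,6) (1,6) (1,6)
{t/Lo/N/b, t/Lo/W/b} → row (1,0) (1,6) (1,6) (1,6)
{t/Lo/N/c, t/Lo/W/c} → row (0,5) (1,6) (1,6) (1,6)
That's 8 distinct rows out of 16 strategies.

8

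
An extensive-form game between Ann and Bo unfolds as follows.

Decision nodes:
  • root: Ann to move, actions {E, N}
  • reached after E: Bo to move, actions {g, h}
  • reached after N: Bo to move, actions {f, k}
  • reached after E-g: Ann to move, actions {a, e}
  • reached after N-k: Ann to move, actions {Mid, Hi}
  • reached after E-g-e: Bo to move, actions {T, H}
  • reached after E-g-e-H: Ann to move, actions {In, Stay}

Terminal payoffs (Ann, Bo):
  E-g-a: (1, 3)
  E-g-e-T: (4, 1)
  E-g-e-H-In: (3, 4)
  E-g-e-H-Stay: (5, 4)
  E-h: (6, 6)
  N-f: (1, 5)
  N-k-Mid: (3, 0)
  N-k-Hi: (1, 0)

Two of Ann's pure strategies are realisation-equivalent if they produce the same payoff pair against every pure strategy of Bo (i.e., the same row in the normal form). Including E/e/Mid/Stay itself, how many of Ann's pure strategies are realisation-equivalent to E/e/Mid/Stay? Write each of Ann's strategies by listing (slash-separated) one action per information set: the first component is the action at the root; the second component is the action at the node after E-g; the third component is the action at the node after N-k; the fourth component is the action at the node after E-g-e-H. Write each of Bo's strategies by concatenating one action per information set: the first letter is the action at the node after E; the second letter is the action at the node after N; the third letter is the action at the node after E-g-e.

Row for E/e/Mid/Stay (columns gfT, gfH, gkT, gkH, hfT, hfH, hkT, hkH): (4,1) (5,4) (4,1) (5,4) (6,6) (6,6) (6,6) (6,6).
Under E/e/Mid/Stay, Ann's choice at the node after N-k can never be reached regardless of what Bo does, so varying those choices leaves every outcome unchanged.
Holding the reachable choices fixed and varying the unreachable one freely already gives 2 equivalent strategies.
No other strategy reproduces this row, so those 2 are the full class: E/e/Mid/Stay, E/e/Hi/Stay.

2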